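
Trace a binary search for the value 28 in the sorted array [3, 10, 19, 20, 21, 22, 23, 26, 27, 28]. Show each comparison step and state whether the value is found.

Binary search for 28 in [3, 10, 19, 20, 21, 22, 23, 26, 27, 28]:

lo=0, hi=9, mid=4, arr[mid]=21 -> 21 < 28, search right half
lo=5, hi=9, mid=7, arr[mid]=26 -> 26 < 28, search right half
lo=8, hi=9, mid=8, arr[mid]=27 -> 27 < 28, search right half
lo=9, hi=9, mid=9, arr[mid]=28 -> Found target at index 9!

Binary search finds 28 at index 9 after 4 comparisons. The search repeatedly halves the search space by comparing with the middle element.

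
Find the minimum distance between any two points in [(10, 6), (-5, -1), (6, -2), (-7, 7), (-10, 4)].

Computing all pairwise distances among 5 points:

d((10, 6), (-5, -1)) = 16.5529
d((10, 6), (6, -2)) = 8.9443
d((10, 6), (-7, 7)) = 17.0294
d((10, 6), (-10, 4)) = 20.0998
d((-5, -1), (6, -2)) = 11.0454
d((-5, -1), (-7, 7)) = 8.2462
d((-5, -1), (-10, 4)) = 7.0711
d((6, -2), (-7, 7)) = 15.8114
d((6, -2), (-10, 4)) = 17.088
d((-7, 7), (-10, 4)) = 4.2426 <-- minimum

Closest pair: (-7, 7) and (-10, 4) with distance 4.2426

The closest pair is (-7, 7) and (-10, 4) with Euclidean distance 4.2426. For 5 points, brute-force pairwise comparison is shown above. For large n, the divide-and-conquer algorithm (sort by x, recurse on halves, check the dividing strip) achieves O(n log n).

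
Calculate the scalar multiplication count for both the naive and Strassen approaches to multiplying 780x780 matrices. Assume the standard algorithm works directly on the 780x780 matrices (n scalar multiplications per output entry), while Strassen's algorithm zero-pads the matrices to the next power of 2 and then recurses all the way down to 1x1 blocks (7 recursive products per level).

Matrix multiplication for 780x780 matrices:

Strassen's algorithm requires power-of-2 dimensions. Pad 780x780 to 1024x1024 (next power of 2).

Standard algorithm: 780^3 = 474552000 multiplications
Strassen's algorithm: 7^(log2(1024)) = 7^10 = 282475249 multiplications
Savings: 474552000 - 282475249 = 192076751 multiplications

Standard: 474552000 multiplications (780^3). Strassen: 282475249 multiplications (7^10, after padding to 1024x1024). Strassen reduces 8 recursive multiplications to 7 at each level.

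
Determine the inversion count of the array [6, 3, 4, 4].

Finding inversions in [6, 3, 4, 4]:

(0, 1): arr[0]=6 > arr[1]=3
(0, 2): arr[0]=6 > arr[2]=4
(0, 3): arr[0]=6 > arr[3]=4

Total inversions: 3

The array has 3 inversion(s): (0,1), (0,2), (0,3). Each pair (i,j) satisfies i < j and arr[i] > arr[j].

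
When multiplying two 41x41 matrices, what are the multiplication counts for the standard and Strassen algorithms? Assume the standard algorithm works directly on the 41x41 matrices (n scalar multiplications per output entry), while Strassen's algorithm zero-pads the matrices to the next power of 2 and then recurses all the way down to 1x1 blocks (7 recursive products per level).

Matrix multiplication for 41x41 matrices:

Strassen's algorithm requires power-of-2 dimensions. Pad 41x41 to 64x64 (next power of 2).

Standard algorithm: 41^3 = 68921 multiplications
Strassen's algorithm: 7^(log2(64)) = 7^6 = 117649 multiplications
Difference: 68921 - 117649 = -48728 (Strassen uses MORE here due to padding overhead — for small or just-over-power-of-2 n, padding can outweigh the per-level savings)

Standard: 68921 multiplications (41^3). Strassen: 117649 multiplications (7^6, after padding to 64x64). Strassen reduces 8 recursive multiplications to 7 at each level.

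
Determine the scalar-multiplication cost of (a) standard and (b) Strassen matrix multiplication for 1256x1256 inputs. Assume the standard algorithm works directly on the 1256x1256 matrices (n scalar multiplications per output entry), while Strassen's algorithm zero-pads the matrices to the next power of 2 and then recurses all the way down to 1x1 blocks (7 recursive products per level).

Matrix multiplication for 1256x1256 matrices:

Strassen's algorithm requires power-of-2 dimensions. Pad 1256x1256 to 2048x2048 (next power of 2).

Standard algorithm: 1256^3 = 1981385216 multiplications
Strassen's algorithm: 7^(log2(2048)) = 7^11 = 1977326743 multiplications
Savings: 1981385216 - 1977326743 = 4058473 multiplications

Standard: 1981385216 multiplications (1256^3). Strassen: 1977326743 multiplications (7^11, after padding to 2048x2048). Strassen reduces 8 recursive multiplications to 7 at each level.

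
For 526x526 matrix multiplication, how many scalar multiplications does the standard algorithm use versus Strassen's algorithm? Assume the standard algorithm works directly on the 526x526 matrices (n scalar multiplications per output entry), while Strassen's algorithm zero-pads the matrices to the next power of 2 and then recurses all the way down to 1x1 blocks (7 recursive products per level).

Matrix multiplication for 526x526 matrices:

Strassen's algorithm requires power-of-2 dimensions. Pad 526x526 to 1024x1024 (next power of 2).

Standard algorithm: 526^3 = 145531576 multiplications
Strassen's algorithm: 7^(log2(1024)) = 7^10 = 282475249 multiplications
Difference: 145531576 - 282475249 = -136943673 (Strassen uses MORE here due to padding overhead — for small or just-over-power-of-2 n, padding can outweigh the per-level savings)

Standard: 145531576 multiplications (526^3). Strassen: 282475249 multiplications (7^10, after padding to 1024x1024). Strassen reduces 8 recursive multiplications to 7 at each level.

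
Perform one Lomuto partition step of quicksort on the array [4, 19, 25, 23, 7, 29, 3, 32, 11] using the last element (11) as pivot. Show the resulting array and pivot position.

Lomuto partition with pivot = 11:

Initial array: [4, 19, 25, 23, 7, 29, 3, 32, 11]

arr[0]=4 <= 11: swap with position 0, array becomes [4, 19, 25, 23, 7, 29, 3, 32, 11]
arr[1]=19 > 11: no swap
arr[2]=25 > 11: no swap
arr[3]=23 > 11: no swap
arr[4]=7 <= 11: swap with position 1, array becomes [4, 7, 25, 23, 19, 29, 3, 32, 11]
arr[5]=29 > 11: no swap
arr[6]=3 <= 11: swap with position 2, array becomes [4, 7, 3, 23, 19, 29, 25, 32, 11]
arr[7]=32 > 11: no swap

Place pivot at position 3: [4, 7, 3, 11, 19, 29, 25, 32, 23]
Pivot position: 3

After partitioning with pivot 11, the array becomes [4, 7, 3, 11, 19, 29, 25, 32, 23]. The pivot is placed at index 3. All elements to the left of the pivot are <= 11, and all elements to the right are > 11.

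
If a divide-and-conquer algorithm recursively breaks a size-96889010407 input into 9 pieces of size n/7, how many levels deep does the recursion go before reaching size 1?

For divide and conquer with division factor 7:

Problem sizes at each level:
Level 0: 96889010407
Level 1: 13841287201
Level 2: 1977326743
Level 3: 282475249
Level 4: 40353607
Level 5: 5764801
Level 6: 823543
Level 7: 117649
Level 8: 16807
Level 9: 2401
Level 10: 343
Level 11: 49
Level 12: 7
Level 13: 1

The root is level 0 and the size-1 base case is level 13 (the tree spans levels 0 through 13, i.e. 14 levels counting the root), so the depth is the number of divisions: log_7(96889010407) = 13

The recursion tree depth is log_7(96889010407) = 13. At each level, the problem size is divided by 7, so it takes 13 divisions to reduce to a base case of size 1. The algorithm makes 9 recursive calls at each level.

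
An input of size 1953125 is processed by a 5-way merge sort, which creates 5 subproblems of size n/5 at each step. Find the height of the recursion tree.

For divide and conquer with division factor 5:

Problem sizes at each level:
Level 0: 1953125
Level 1: 390625
Level 2: 78125
Level 3: 15625
Level 4: 3125
Level 5: 625
Level 6: 125
Level 7: 25
Level 8: 5
Level 9: 1

The root is level 0 and the size-1 base case is level 9 (the tree spans levels 0 through 9, i.e. 10 levels counting the root), so the depth is the number of divisions: log_5(1953125) = 9

The recursion tree depth is log_5(1953125) = 9. At each level, the problem size is divided by 5, so it takes 9 divisions to reduce to a base case of size 1. The algorithm makes 5 recursive calls at each level.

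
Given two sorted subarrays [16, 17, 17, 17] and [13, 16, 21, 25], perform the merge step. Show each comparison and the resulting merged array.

Merging process:

Compare 16 vs 13: take 13 from right. Merged: [13]
Compare 16 vs 16: take 16 from left. Merged: [13, 16]
Compare 17 vs 16: take 16 from right. Merged: [13, 16, 16]
Compare 17 vs 21: take 17 from left. Merged: [13, 16, 16, 17]
Compare 17 vs 21: take 17 from left. Merged: [13, 16, 16, 17, 17]
Compare 17 vs 21: take 17 from left. Merged: [13, 16, 16, 17, 17, 17]
Append remaining from right: [21, 25]. Merged: [13, 16, 16, 17, 17, 17, 21, 25]

Final merged array: [13, 16, 16, 17, 17, 17, 21, 25]
Total comparisons: 6

The merged array is [13, 16, 16, 17, 17, 17, 21, 25], requiring 6 comparisons. The merge step runs in O(n) time where n is the total number of elements.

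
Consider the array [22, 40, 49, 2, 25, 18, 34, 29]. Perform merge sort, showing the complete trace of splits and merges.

Merge sort trace:

Split: [22, 40, 49, 2, 25, 18, 34, 29] -> [22, 40, 49, 2] and [25, 18, 34, 29]
  Split: [22, 40, 49, 2] -> [22, 40] and [49, 2]
    Split: [22, 40] -> [22] and [40]
    Merge: [22] + [40] -> [22, 40]
    Split: [49, 2] -> [49] and [2]
    Merge: [49] + [2] -> [2, 49]
  Merge: [22, 40] + [2, 49] -> [2, 22, 40, 49]
  Split: [25, 18, 34, 29] -> [25, 18] and [34, 29]
    Split: [25, 18] -> [25] and [18]
    Merge: [25] + [18] -> [18, 25]
    Split: [34, 29] -> [34] and [29]
    Merge: [34] + [29] -> [29, 34]
  Merge: [18, 25] + [29, 34] -> [18, 25, 29, 34]
Merge: [2, 22, 40, 49] + [18, 25, 29, 34] -> [2, 18, 22, 25, 29, 34, 40, 49]

Final sorted array: [2, 18, 22, 25, 29, 34, 40, 49]

The merge sort proceeds by recursively splitting the array and merging sorted halves.
After all merges, the sorted array is [2, 18, 22, 25, 29, 34, 40, 49].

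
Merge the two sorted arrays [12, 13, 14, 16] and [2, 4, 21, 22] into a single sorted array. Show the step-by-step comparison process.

Merging process:

Compare 12 vs 2: take 2 from right. Merged: [2]
Compare 12 vs 4: take 4 from right. Merged: [2, 4]
Compare 12 vs 21: take 12 from left. Merged: [2, 4, 12]
Compare 13 vs 21: take 13 from left. Merged: [2, 4, 12, 13]
Compare 14 vs 21: take 14 from left. Merged: [2, 4, 12, 13, 14]
Compare 16 vs 21: take 16 from left. Merged: [2, 4, 12, 13, 14, 16]
Append remaining from right: [21, 22]. Merged: [2, 4, 12, 13, 14, 16, 21, 22]

Final merged array: [2, 4, 12, 13, 14, 16, 21, 22]
Total comparisons: 6

The merged array is [2, 4, 12, 13, 14, 16, 21, 22], requiring 6 comparisons. The merge step runs in O(n) time where n is the total number of elements.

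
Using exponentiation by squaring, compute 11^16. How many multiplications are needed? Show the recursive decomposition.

Computing 11^16 by squaring (build up from 11^1; each line after the first costs one multiplication):

11^1 = 11
11^2 = (11^1)^2 = 11^2 = 121
11^4 = (11^2)^2 = 121^2 = 14641
11^8 = (11^4)^2 = 14641^2 = 214358881
11^16 = (11^8)^2 = 214358881^2 = 45949729863572161

Result: 45949729863572161
Multiplications needed: 4 (4 lines after 11^1)

11^16 = 45949729863572161. Using exponentiation by squaring, this requires 4 multiplications. The key idea: if the exponent is even, square the half-power; if odd, multiply by the base once.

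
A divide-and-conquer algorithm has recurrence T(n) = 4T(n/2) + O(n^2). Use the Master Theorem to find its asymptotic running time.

Master Theorem for T(n) = 4T(n/2) + O(n^2):

a = 4, b = 2, c = 2
log_b(a) = log_2(4) = 2.0000

Case 2: c = 2 = log_2(4) = 2.0000
T(n) = O(n^2 log n) = O(n^2 log n)

For T(n) = 4T(n/2) + O(n^2): log_2(4) = 2.0000. This is Case 2 of the Master Theorem (c = log_b(a), equal work at all levels), giving O(n^2 log n).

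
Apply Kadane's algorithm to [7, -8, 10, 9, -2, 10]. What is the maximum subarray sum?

Using Kadane's algorithm on [7, -8, 10, 9, -2, 10]:

Scanning through the array:
Position 1 (value -8): max_ending_here = -1, max_so_far = 7
Position 2 (value 10): max_ending_here = 10, max_so_far = 10
Position 3 (value 9): max_ending_here = 19, max_so_far = 19
Position 4 (value -2): max_ending_here = 17, max_so_far = 19
Position 5 (value 10): max_ending_here = 27, max_so_far = 27

Maximum subarray: [10, 9, -2, 10]
Maximum sum: 27

The maximum subarray is [10, 9, -2, 10] with sum 27. This subarray runs from index 2 to index 5.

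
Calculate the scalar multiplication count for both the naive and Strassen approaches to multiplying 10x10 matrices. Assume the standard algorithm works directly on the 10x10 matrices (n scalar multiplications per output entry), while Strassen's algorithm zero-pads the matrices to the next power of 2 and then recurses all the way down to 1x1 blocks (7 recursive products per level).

Matrix multiplication for 10x10 matrices:

Strassen's algorithm requires power-of-2 dimensions. Pad 10x10 to 16x16 (next power of 2).

Standard algorithm: 10^3 = 1000 multiplications
Strassen's algorithm: 7^(log2(16)) = 7^4 = 2401 multiplications
Difference: 1000 - 2401 = -1401 (Strassen uses MORE here due to padding overhead — for small or just-over-power-of-2 n, padding can outweigh the per-level savings)

Standard: 1000 multiplications (10^3). Strassen: 2401 multiplications (7^4, after padding to 16x16). Strassen reduces 8 recursive multiplications to 7 at each level.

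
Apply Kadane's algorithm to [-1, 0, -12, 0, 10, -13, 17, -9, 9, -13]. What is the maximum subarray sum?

Using Kadane's algorithm on [-1, 0, -12, 0, 10, -13, 17, -9, 9, -13]:

Scanning through the array:
Position 1 (value 0): max_ending_here = 0, max_so_far = 0
Position 2 (value -12): max_ending_here = -12, max_so_far = 0
Position 3 (value 0): max_ending_here = 0, max_so_far = 0
Position 4 (value 10): max_ending_here = 10, max_so_far = 10
Position 5 (value -13): max_ending_here = -3, max_so_far = 10
Position 6 (value 17): max_ending_here = 17, max_so_far = 17
Position 7 (value -9): max_ending_here = 8, max_so_far = 17
Position 8 (value 9): max_ending_here = 17, max_so_far = 17
Position 9 (value -13): max_ending_here = 4, max_so_far = 17

Maximum subarray: [17]
Maximum sum: 17

The maximum subarray is [17] with sum 17. This subarray runs from index 6 to index 6.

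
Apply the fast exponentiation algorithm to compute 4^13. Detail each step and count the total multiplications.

Computing 4^13 by squaring (build up from 4^1; each line after the first costs one multiplication):

4^1 = 4
4^2 = (4^1)^2 = 4^2 = 16
4^3 = 4 * 4^2 = 4 * 16 = 64
4^6 = (4^3)^2 = 64^2 = 4096
4^12 = (4^6)^2 = 4096^2 = 16777216
4^13 = 4 * 4^12 = 4 * 16777216 = 67108864

Result: 67108864
Multiplications needed: 5 (5 lines after 4^1)

4^13 = 67108864. Using exponentiation by squaring, this requires 5 multiplications. The key idea: if the exponent is even, square the half-power; if odd, multiply by the base once.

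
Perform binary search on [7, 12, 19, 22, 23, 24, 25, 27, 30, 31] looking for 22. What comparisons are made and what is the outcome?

Binary search for 22 in [7, 12, 19, 22, 23, 24, 25, 27, 30, 31]:

lo=0, hi=9, mid=4, arr[mid]=23 -> 23 > 22, search left half
lo=0, hi=3, mid=1, arr[mid]=12 -> 12 < 22, search right half
lo=2, hi=3, mid=2, arr[mid]=19 -> 19 < 22, search right half
lo=3, hi=3, mid=3, arr[mid]=22 -> Found target at index 3!

Binary search finds 22 at index 3 after 4 comparisons. The search repeatedly halves the search space by comparing with the middle element.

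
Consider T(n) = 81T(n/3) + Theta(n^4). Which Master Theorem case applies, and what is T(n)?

Master Theorem for T(n) = 81T(n/3) + O(n^4):

a = 81, b = 3, c = 4
log_b(a) = log_3(81) = 4.0000

Case 2: c = 4 = log_3(81) = 4.0000
T(n) = O(n^4 log n) = O(n^4 log n)

For T(n) = 81T(n/3) + O(n^4): log_3(81) = 4.0000. This is Case 2 of the Master Theorem (c = log_b(a), equal work at all levels), giving O(n^4 log n).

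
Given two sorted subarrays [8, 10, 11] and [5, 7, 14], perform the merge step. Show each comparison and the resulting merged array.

Merging process:

Compare 8 vs 5: take 5 from right. Merged: [5]
Compare 8 vs 7: take 7 from right. Merged: [5, 7]
Compare 8 vs 14: take 8 from left. Merged: [5, 7, 8]
Compare 10 vs 14: take 10 from left. Merged: [5, 7, 8, 10]
Compare 11 vs 14: take 11 from left. Merged: [5, 7, 8, 10, 11]
Append remaining from right: [14]. Merged: [5, 7, 8, 10, 11, 14]

Final merged array: [5, 7, 8, 10, 11, 14]
Total comparisons: 5

The merged array is [5, 7, 8, 10, 11, 14], requiring 5 comparisons. The merge step runs in O(n) time where n is the total number of elements.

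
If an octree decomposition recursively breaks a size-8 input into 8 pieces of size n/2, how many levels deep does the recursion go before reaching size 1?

For divide and conquer with division factor 2:

Problem sizes at each level:
Level 0: 8
Level 1: 4
Level 2: 2
Level 3: 1

The root is level 0 and the size-1 base case is level 3 (the tree spans levels 0 through 3, i.e. 4 levels counting the root), so the depth is the number of divisions: log_2(8) = 3

The recursion tree depth is log_2(8) = 3. At each level, the problem size is divided by 2, so it takes 3 divisions to reduce to a base case of size 1. The algorithm makes 8 recursive calls at each level.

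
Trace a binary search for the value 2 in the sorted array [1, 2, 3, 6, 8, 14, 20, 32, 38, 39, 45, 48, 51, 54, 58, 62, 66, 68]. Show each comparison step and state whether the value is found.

Binary search for 2 in [1, 2, 3, 6, 8, 14, 20, 32, 38, 39, 45, 48, 51, 54, 58, 62, 66, 68]:

lo=0, hi=17, mid=8, arr[mid]=38 -> 38 > 2, search left half
lo=0, hi=7, mid=3, arr[mid]=6 -> 6 > 2, search left half
lo=0, hi=2, mid=1, arr[mid]=2 -> Found target at index 1!

Binary search finds 2 at index 1 after 3 comparisons. The search repeatedly halves the search space by comparing with the middle element.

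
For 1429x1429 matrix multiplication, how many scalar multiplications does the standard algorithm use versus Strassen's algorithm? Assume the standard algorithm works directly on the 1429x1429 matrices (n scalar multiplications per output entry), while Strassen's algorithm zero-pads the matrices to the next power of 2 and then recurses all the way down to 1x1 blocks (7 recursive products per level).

Matrix multiplication for 1429x1429 matrices:

Strassen's algorithm requires power-of-2 dimensions. Pad 1429x1429 to 2048x2048 (next power of 2).

Standard algorithm: 1429^3 = 2918076589 multiplications
Strassen's algorithm: 7^(log2(2048)) = 7^11 = 1977326743 multiplications
Savings: 2918076589 - 1977326743 = 940749846 multiplications

Standard: 2918076589 multiplications (1429^3). Strassen: 1977326743 multiplications (7^11, after padding to 2048x2048). Strassen reduces 8 recursive multiplications to 7 at each level.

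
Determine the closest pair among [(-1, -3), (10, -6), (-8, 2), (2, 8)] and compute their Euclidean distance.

Computing all pairwise distances among 4 points:

d((-1, -3), (10, -6)) = 11.4018
d((-1, -3), (-8, 2)) = 8.6023 <-- minimum
d((-1, -3), (2, 8)) = 11.4018
d((10, -6), (-8, 2)) = 19.6977
d((10, -6), (2, 8)) = 16.1245
d((-8, 2), (2, 8)) = 11.6619

Closest pair: (-1, -3) and (-8, 2) with distance 8.6023

The closest pair is (-1, -3) and (-8, 2) with Euclidean distance 8.6023. For 4 points, brute-force pairwise comparison is shown above. For large n, the divide-and-conquer algorithm (sort by x, recurse on halves, check the dividing strip) achieves O(n log n).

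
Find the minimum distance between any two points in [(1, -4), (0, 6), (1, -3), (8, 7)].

Computing all pairwise distances among 4 points:

d((1, -4), (0, 6)) = 10.0499
d((1, -4), (1, -3)) = 1.0 <-- minimum
d((1, -4), (8, 7)) = 13.0384
d((0, 6), (1, -3)) = 9.0554
d((0, 6), (8, 7)) = 8.0623
d((1, -3), (8, 7)) = 12.2066

Closest pair: (1, -4) and (1, -3) with distance 1.0

The closest pair is (1, -4) and (1, -3) with Euclidean distance 1.0. For 4 points, brute-force pairwise comparison is shown above. For large n, the divide-and-conquer algorithm (sort by x, recurse on halves, check the dividing strip) achieves O(n log n).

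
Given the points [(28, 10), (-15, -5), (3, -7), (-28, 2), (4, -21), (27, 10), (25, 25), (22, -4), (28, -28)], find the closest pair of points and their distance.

Computing all pairwise distances among 9 points:

d((28, 10), (-15, -5)) = 45.5412
d((28, 10), (3, -7)) = 30.2324
d((28, 10), (-28, 2)) = 56.5685
d((28, 10), (4, -21)) = 39.2046
d((28, 10), (27, 10)) = 1.0 <-- minimum
d((28, 10), (25, 25)) = 15.2971
d((28, 10), (22, -4)) = 15.2315
d((28, 10), (28, -28)) = 38.0
d((-15, -5), (3, -7)) = 18.1108
d((-15, -5), (-28, 2)) = 14.7648
d((-15, -5), (4, -21)) = 24.8395
d((-15, -5), (27, 10)) = 44.5982
d((-15, -5), (25, 25)) = 50.0
d((-15, -5), (22, -4)) = 37.0135
d((-15, -5), (28, -28)) = 48.7647
d((3, -7), (-28, 2)) = 32.28
d((3, -7), (4, -21)) = 14.0357
d((3, -7), (27, 10)) = 29.4109
d((3, -7), (25, 25)) = 38.833
d((3, -7), (22, -4)) = 19.2354
d((3, -7), (28, -28)) = 32.6497
d((-28, 2), (4, -21)) = 39.4081
d((-28, 2), (27, 10)) = 55.5788
d((-28, 2), (25, 25)) = 57.7754
d((-28, 2), (22, -4)) = 50.3587
d((-28, 2), (28, -28)) = 63.5295
d((4, -21), (27, 10)) = 38.6005
d((4, -21), (25, 25)) = 50.5668
d((4, -21), (22, -4)) = 24.7588
d((4, -21), (28, -28)) = 25.0
d((27, 10), (25, 25)) = 15.1327
d((27, 10), (22, -4)) = 14.8661
d((27, 10), (28, -28)) = 38.0132
d((25, 25), (22, -4)) = 29.1548
d((25, 25), (28, -28)) = 53.0848
d((22, -4), (28, -28)) = 24.7386

Closest pair: (28, 10) and (27, 10) with distance 1.0

The closest pair is (28, 10) and (27, 10) with Euclidean distance 1.0. For 9 points, brute-force pairwise comparison is shown above. For large n, the divide-and-conquer algorithm (sort by x, recurse on halves, check the dividing strip) achieves O(n log n).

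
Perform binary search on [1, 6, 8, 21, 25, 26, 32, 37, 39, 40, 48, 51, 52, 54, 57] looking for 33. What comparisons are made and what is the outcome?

Binary search for 33 in [1, 6, 8, 21, 25, 26, 32, 37, 39, 40, 48, 51, 52, 54, 57]:

lo=0, hi=14, mid=7, arr[mid]=37 -> 37 > 33, search left half
lo=0, hi=6, mid=3, arr[mid]=21 -> 21 < 33, search right half
lo=4, hi=6, mid=5, arr[mid]=26 -> 26 < 33, search right half
lo=6, hi=6, mid=6, arr[mid]=32 -> 32 < 33, search right half
lo=7 > hi=6, target 33 not found

Binary search determines that 33 is not in the array after 4 comparisons. The search space was exhausted without finding the target.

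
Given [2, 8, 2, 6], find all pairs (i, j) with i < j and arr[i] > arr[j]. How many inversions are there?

Finding inversions in [2, 8, 2, 6]:

(1, 2): arr[1]=8 > arr[2]=2
(1, 3): arr[1]=8 > arr[3]=6

Total inversions: 2

The array has 2 inversion(s): (1,2), (1,3). Each pair (i,j) satisfies i < j and arr[i] > arr[j].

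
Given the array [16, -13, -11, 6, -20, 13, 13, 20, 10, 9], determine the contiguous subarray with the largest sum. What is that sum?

Using Kadane's algorithm on [16, -13, -11, 6, -20, 13, 13, 20, 10, 9]:

Scanning through the array:
Position 1 (value -13): max_ending_here = 3, max_so_far = 16
Position 2 (value -11): max_ending_here = -8, max_so_far = 16
Position 3 (value 6): max_ending_here = 6, max_so_far = 16
Position 4 (value -20): max_ending_here = -14, max_so_far = 16
Position 5 (value 13): max_ending_here = 13, max_so_far = 16
Position 6 (value 13): max_ending_here = 26, max_so_far = 26
Position 7 (value 20): max_ending_here = 46, max_so_far = 46
Position 8 (value 10): max_ending_here = 56, max_so_far = 56
Position 9 (value 9): max_ending_here = 65, max_so_far = 65

Maximum subarray: [13, 13, 20, 10, 9]
Maximum sum: 65

The maximum subarray is [13, 13, 20, 10, 9] with sum 65. This subarray runs from index 5 to index 9.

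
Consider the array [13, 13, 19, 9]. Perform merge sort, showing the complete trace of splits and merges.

Merge sort trace:

Split: [13, 13, 19, 9] -> [13, 13] and [19, 9]
  Split: [13, 13] -> [13] and [13]
  Merge: [13] + [13] -> [13, 13]
  Split: [19, 9] -> [19] and [9]
  Merge: [19] + [9] -> [9, 19]
Merge: [13, 13] + [9, 19] -> [9, 13, 13, 19]

Final sorted array: [9, 13, 13, 19]

The merge sort proceeds by recursively splitting the array and merging sorted halves.
After all merges, the sorted array is [9, 13, 13, 19].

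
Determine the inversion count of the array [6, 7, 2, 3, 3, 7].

Finding inversions in [6, 7, 2, 3, 3, 7]:

(0, 2): arr[0]=6 > arr[2]=2
(0, 3): arr[0]=6 > arr[3]=3
(0, 4): arr[0]=6 > arr[4]=3
(1, 2): arr[1]=7 > arr[2]=2
(1, 3): arr[1]=7 > arr[3]=3
(1, 4): arr[1]=7 > arr[4]=3

Total inversions: 6

The array has 6 inversion(s): (0,2), (0,3), (0,4), (1,2), (1,3), (1,4). Each pair (i,j) satisfies i < j and arr[i] > arr[j].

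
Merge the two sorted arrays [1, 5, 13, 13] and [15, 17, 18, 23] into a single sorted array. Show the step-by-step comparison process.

Merging process:

Compare 1 vs 15: take 1 from left. Merged: [1]
Compare 5 vs 15: take 5 from left. Merged: [1, 5]
Compare 13 vs 15: take 13 from left. Merged: [1, 5, 13]
Compare 13 vs 15: take 13 from left. Merged: [1, 5, 13, 13]
Append remaining from right: [15, 17, 18, 23]. Merged: [1, 5, 13, 13, 15, 17, 18, 23]

Final merged array: [1, 5, 13, 13, 15, 17, 18, 23]
Total comparisons: 4

The merged array is [1, 5, 13, 13, 15, 17, 18, 23], requiring 4 comparisons. The merge step runs in O(n) time where n is the total number of elements.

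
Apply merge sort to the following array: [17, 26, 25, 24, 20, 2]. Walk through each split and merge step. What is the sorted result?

Merge sort trace:

Split: [17, 26, 25, 24, 20, 2] -> [17, 26, 25] and [24, 20, 2]
  Split: [17, 26, 25] -> [17] and [26, 25]
    Split: [26, 25] -> [26] and [25]
    Merge: [26] + [25] -> [25, 26]
  Merge: [17] + [25, 26] -> [17, 25, 26]
  Split: [24, 20, 2] -> [24] and [20, 2]
    Split: [20, 2] -> [20] and [2]
    Merge: [20] + [2] -> [2, 20]
  Merge: [24] + [2, 20] -> [2, 20, 24]
Merge: [17, 25, 26] + [2, 20, 24] -> [2, 17, 20, 24, 25, 26]

Final sorted array: [2, 17, 20, 24, 25, 26]

The merge sort proceeds by recursively splitting the array and merging sorted halves.
After all merges, the sorted array is [2, 17, 20, 24, 25, 26].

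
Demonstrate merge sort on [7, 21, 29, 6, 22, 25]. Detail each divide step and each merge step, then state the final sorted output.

Merge sort trace:

Split: [7, 21, 29, 6, 22, 25] -> [7, 21, 29] and [6, 22, 25]
  Split: [7, 21, 29] -> [7] and [21, 29]
    Split: [21, 29] -> [21] and [29]
    Merge: [21] + [29] -> [21, 29]
  Merge: [7] + [21, 29] -> [7, 21, 29]
  Split: [6, 22, 25] -> [6] and [22, 25]
    Split: [22, 25] -> [22] and [25]
    Merge: [22] + [25] -> [22, 25]
  Merge: [6] + [22, 25] -> [6, 22, 25]
Merge: [7, 21, 29] + [6, 22, 25] -> [6, 7, 21, 22, 25, 29]

Final sorted array: [6, 7, 21, 22, 25, 29]

The merge sort proceeds by recursively splitting the array and merging sorted halves.
After all merges, the sorted array is [6, 7, 21, 22, 25, 29].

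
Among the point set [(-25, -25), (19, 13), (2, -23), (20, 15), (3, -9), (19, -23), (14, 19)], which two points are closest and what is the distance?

Computing all pairwise distances among 7 points:

d((-25, -25), (19, 13)) = 58.1378
d((-25, -25), (2, -23)) = 27.074
d((-25, -25), (20, 15)) = 60.208
d((-25, -25), (3, -9)) = 32.249
d((-25, -25), (19, -23)) = 44.0454
d((-25, -25), (14, 19)) = 58.7963
d((19, 13), (2, -23)) = 39.8121
d((19, 13), (20, 15)) = 2.2361 <-- minimum
d((19, 13), (3, -9)) = 27.2029
d((19, 13), (19, -23)) = 36.0
d((19, 13), (14, 19)) = 7.8102
d((2, -23), (20, 15)) = 42.0476
d((2, -23), (3, -9)) = 14.0357
d((2, -23), (19, -23)) = 17.0
d((2, -23), (14, 19)) = 43.6807
d((20, 15), (3, -9)) = 29.4109
d((20, 15), (19, -23)) = 38.0132
d((20, 15), (14, 19)) = 7.2111
d((3, -9), (19, -23)) = 21.2603
d((3, -9), (14, 19)) = 30.0832
d((19, -23), (14, 19)) = 42.2966

Closest pair: (19, 13) and (20, 15) with distance 2.2361

The closest pair is (19, 13) and (20, 15) with Euclidean distance 2.2361. For 7 points, brute-force pairwise comparison is shown above. For large n, the divide-and-conquer algorithm (sort by x, recurse on halves, check the dividing strip) achieves O(n log n).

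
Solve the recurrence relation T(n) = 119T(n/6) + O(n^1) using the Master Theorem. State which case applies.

Master Theorem for T(n) = 119T(n/6) + O(n^1):

a = 119, b = 6, c = 1
log_b(a) = log_6(119) = 2.6673

Case 1: c = 1 < log_6(119) = 2.6673
T(n) = O(n^(log_6 119))

For T(n) = 119T(n/6) + O(n^1): log_6(119) = 2.6673. This is Case 1 of the Master Theorem (c < log_b(a), work dominated by leaves), giving O(n^(log_6 119)).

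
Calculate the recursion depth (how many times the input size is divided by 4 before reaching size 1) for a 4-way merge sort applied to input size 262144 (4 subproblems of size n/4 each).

For divide and conquer with division factor 4:

Problem sizes at each level:
Level 0: 262144
Level 1: 65536
Level 2: 16384
Level 3: 4096
Level 4: 1024
Level 5: 256
Level 6: 64
Level 7: 16
Level 8: 4
Level 9: 1

The root is level 0 and the size-1 base case is level 9 (the tree spans levels 0 through 9, i.e. 10 levels counting the root), so the depth is the number of divisions: log_4(262144) = 9

The recursion tree depth is log_4(262144) = 9. At each level, the problem size is divided by 4, so it takes 9 divisions to reduce to a base case of size 1. The algorithm makes 4 recursive calls at each level.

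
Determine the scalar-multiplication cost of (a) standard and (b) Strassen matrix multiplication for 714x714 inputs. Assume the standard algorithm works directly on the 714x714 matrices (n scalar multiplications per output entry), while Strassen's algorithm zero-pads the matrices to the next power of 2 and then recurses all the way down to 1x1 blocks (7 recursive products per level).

Matrix multiplication for 714x714 matrices:

Strassen's algorithm requires power-of-2 dimensions. Pad 714x714 to 1024x1024 (next power of 2).

Standard algorithm: 714^3 = 363994344 multiplications
Strassen's algorithm: 7^(log2(1024)) = 7^10 = 282475249 multiplications
Savings: 363994344 - 282475249 = 81519095 multiplications

Standard: 363994344 multiplications (714^3). Strassen: 282475249 multiplications (7^10, after padding to 1024x1024). Strassen reduces 8 recursive multiplications to 7 at each level.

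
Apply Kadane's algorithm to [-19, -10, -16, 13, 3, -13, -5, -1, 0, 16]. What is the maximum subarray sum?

Using Kadane's algorithm on [-19, -10, -16, 13, 3, -13, -5, -1, 0, 16]:

Scanning through the array:
Position 1 (value -10): max_ending_here = -10, max_so_far = -10
Position 2 (value -16): max_ending_here = -16, max_so_far = -10
Position 3 (value 13): max_ending_here = 13, max_so_far = 13
Position 4 (value 3): max_ending_here = 16, max_so_far = 16
Position 5 (value -13): max_ending_here = 3, max_so_far = 16
Position 6 (value -5): max_ending_here = -2, max_so_far = 16
Position 7 (value -1): max_ending_here = -1, max_so_far = 16
Position 8 (value 0): max_ending_here = 0, max_so_far = 16
Position 9 (value 16): max_ending_here = 16, max_so_far = 16

Maximum subarray: [13, 3]
Maximum sum: 16

The maximum subarray is [13, 3] with sum 16. This subarray runs from index 3 to index 4.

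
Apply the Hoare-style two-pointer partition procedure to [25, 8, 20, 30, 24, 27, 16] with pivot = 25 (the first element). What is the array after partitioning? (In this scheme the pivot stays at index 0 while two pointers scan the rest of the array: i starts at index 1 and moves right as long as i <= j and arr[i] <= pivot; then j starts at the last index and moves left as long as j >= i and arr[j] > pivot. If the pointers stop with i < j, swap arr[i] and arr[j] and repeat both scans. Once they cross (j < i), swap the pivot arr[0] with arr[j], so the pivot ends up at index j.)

Hoare-style two-pointer partition with pivot = 25:

Initial array: [25, 8, 20, 30, 24, 27, 16]

Pointers start at i = 1, j = 6.
i stops at index 3 (arr[3]=30 > 25), j stops at index 6 (arr[6]=16 <= 25): swap arr[3] and arr[6], array becomes [25, 8, 20, 16, 24, 27, 30]
i ends at 5, j ends at 4: the pointers have crossed (j < i), so scanning stops.

Swap pivot arr[0] with arr[4] to place pivot at position 4: [24, 8, 20, 16, 25, 27, 30]
Pivot position: 4

After partitioning with pivot 25, the array becomes [24, 8, 20, 16, 25, 27, 30]. The pivot is placed at index 4. All elements to the left of the pivot are <= 25, and all elements to the right are > 25.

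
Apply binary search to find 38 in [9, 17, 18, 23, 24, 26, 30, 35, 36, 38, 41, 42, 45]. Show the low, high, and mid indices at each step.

Binary search for 38 in [9, 17, 18, 23, 24, 26, 30, 35, 36, 38, 41, 42, 45]:

lo=0, hi=12, mid=6, arr[mid]=30 -> 30 < 38, search right half
lo=7, hi=12, mid=9, arr[mid]=38 -> Found target at index 9!

Binary search finds 38 at index 9 after 2 comparisons. The search repeatedly halves the search space by comparing with the middle element.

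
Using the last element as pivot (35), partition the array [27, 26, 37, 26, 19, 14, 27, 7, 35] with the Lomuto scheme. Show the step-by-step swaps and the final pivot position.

Lomuto partition with pivot = 35:

Initial array: [27, 26, 37, 26, 19, 14, 27, 7, 35]

arr[0]=27 <= 35: swap with position 0, array becomes [27, 26, 37, 26, 19, 14, 27, 7, 35]
arr[1]=26 <= 35: swap with position 1, array becomes [27, 26, 37, 26, 19, 14, 27, 7, 35]
arr[2]=37 > 35: no swap
arr[3]=26 <= 35: swap with position 2, array becomes [27, 26, 26, 37, 19, 14, 27, 7, 35]
arr[4]=19 <= 35: swap with position 3, array becomes [27, 26, 26, 19, 37, 14, 27, 7, 35]
arr[5]=14 <= 35: swap with position 4, array becomes [27, 26, 26, 19, 14, 37, 27, 7, 35]
arr[6]=27 <= 35: swap with position 5, array becomes [27, 26, 26, 19, 14, 27, 37, 7, 35]
arr[7]=7 <= 35: swap with position 6, array becomes [27, 26, 26, 19, 14, 27, 7, 37, 35]

Place pivot at position 7: [27, 26, 26, 19, 14, 27, 7, 35, 37]
Pivot position: 7

After partitioning with pivot 35, the array becomes [27, 26, 26, 19, 14, 27, 7, 35, 37]. The pivot is placed at index 7. All elements to the left of the pivot are <= 35, and all elements to the right are > 35.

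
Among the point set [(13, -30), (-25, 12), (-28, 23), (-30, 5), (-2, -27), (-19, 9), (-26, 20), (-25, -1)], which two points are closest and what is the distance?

Computing all pairwise distances among 8 points:

d((13, -30), (-25, 12)) = 56.6392
d((13, -30), (-28, 23)) = 67.0075
d((13, -30), (-30, 5)) = 55.4437
d((13, -30), (-2, -27)) = 15.2971
d((13, -30), (-19, 9)) = 50.448
d((13, -30), (-26, 20)) = 63.4114
d((13, -30), (-25, -1)) = 47.8017
d((-25, 12), (-28, 23)) = 11.4018
d((-25, 12), (-30, 5)) = 8.6023
d((-25, 12), (-2, -27)) = 45.2769
d((-25, 12), (-19, 9)) = 6.7082
d((-25, 12), (-26, 20)) = 8.0623
d((-25, 12), (-25, -1)) = 13.0
d((-28, 23), (-30, 5)) = 18.1108
d((-28, 23), (-2, -27)) = 56.356
d((-28, 23), (-19, 9)) = 16.6433
d((-28, 23), (-26, 20)) = 3.6056 <-- minimum
d((-28, 23), (-25, -1)) = 24.1868
d((-30, 5), (-2, -27)) = 42.5206
d((-30, 5), (-19, 9)) = 11.7047
d((-30, 5), (-26, 20)) = 15.5242
d((-30, 5), (-25, -1)) = 7.8102
d((-2, -27), (-19, 9)) = 39.8121
d((-2, -27), (-26, 20)) = 52.7731
d((-2, -27), (-25, -1)) = 34.7131
d((-19, 9), (-26, 20)) = 13.0384
d((-19, 9), (-25, -1)) = 11.6619
d((-26, 20), (-25, -1)) = 21.0238

Closest pair: (-28, 23) and (-26, 20) with distance 3.6056

The closest pair is (-28, 23) and (-26, 20) with Euclidean distance 3.6056. For 8 points, brute-force pairwise comparison is shown above. For large n, the divide-and-conquer algorithm (sort by x, recurse on halves, check the dividing strip) achieves O(n log n).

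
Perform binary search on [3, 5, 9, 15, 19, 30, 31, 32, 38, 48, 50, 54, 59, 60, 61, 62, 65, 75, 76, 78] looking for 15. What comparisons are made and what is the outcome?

Binary search for 15 in [3, 5, 9, 15, 19, 30, 31, 32, 38, 48, 50, 54, 59, 60, 61, 62, 65, 75, 76, 78]:

lo=0, hi=19, mid=9, arr[mid]=48 -> 48 > 15, search left half
lo=0, hi=8, mid=4, arr[mid]=19 -> 19 > 15, search left half
lo=0, hi=3, mid=1, arr[mid]=5 -> 5 < 15, search right half
lo=2, hi=3, mid=2, arr[mid]=9 -> 9 < 15, search right half
lo=3, hi=3, mid=3, arr[mid]=15 -> Found target at index 3!

Binary search finds 15 at index 3 after 5 comparisons. The search repeatedly halves the search space by comparing with the middle element.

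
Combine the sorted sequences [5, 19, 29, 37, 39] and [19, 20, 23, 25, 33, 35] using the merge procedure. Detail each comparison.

Merging process:

Compare 5 vs 19: take 5 from left. Merged: [5]
Compare 19 vs 19: take 19 from left. Merged: [5, 19]
Compare 29 vs 19: take 19 from right. Merged: [5, 19, 19]
Compare 29 vs 20: take 20 from right. Merged: [5, 19, 19, 20]
Compare 29 vs 23: take 23 from right. Merged: [5, 19, 19, 20, 23]
Compare 29 vs 25: take 25 from right. Merged: [5, 19, 19, 20, 23, 25]
Compare 29 vs 33: take 29 from left. Merged: [5, 19, 19, 20, 23, 25, 29]
Compare 37 vs 33: take 33 from right. Merged: [5, 19, 19, 20, 23, 25, 29, 33]
Compare 37 vs 35: take 35 from right. Merged: [5, 19, 19, 20, 23, 25, 29, 33, 35]
Append remaining from left: [37, 39]. Merged: [5, 19, 19, 20, 23, 25, 29, 33, 35, 37, 39]

Final merged array: [5, 19, 19, 20, 23, 25, 29, 33, 35, 37, 39]
Total comparisons: 9

The merged array is [5, 19, 19, 20, 23, 25, 29, 33, 35, 37, 39], requiring 9 comparisons. The merge step runs in O(n) time where n is the total number of elements.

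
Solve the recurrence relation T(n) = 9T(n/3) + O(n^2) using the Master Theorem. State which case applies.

Master Theorem for T(n) = 9T(n/3) + O(n^2):

a = 9, b = 3, c = 2
log_b(a) = log_3(9) = 2.0000

Case 2: c = 2 = log_3(9) = 2.0000
T(n) = O(n^2 log n) = O(n^2 log n)

For T(n) = 9T(n/3) + O(n^2): log_3(9) = 2.0000. This is Case 2 of the Master Theorem (c = log_b(a), equal work at all levels), giving O(n^2 log n).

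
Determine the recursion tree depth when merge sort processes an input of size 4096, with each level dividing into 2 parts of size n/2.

For divide and conquer with division factor 2:

Problem sizes at each level:
Level 0: 4096
Level 1: 2048
Level 2: 1024
Level 3: 512
Level 4: 256
Level 5: 128
Level 6: 64
Level 7: 32
Level 8: 16
Level 9: 8
Level 10: 4
Level 11: 2
Level 12: 1

The root is level 0 and the size-1 base case is level 12 (the tree spans levels 0 through 12, i.e. 13 levels counting the root), so the depth is the number of divisions: log_2(4096) = 12

The recursion tree depth is log_2(4096) = 12. At each level, the problem size is divided by 2, so it takes 12 divisions to reduce to a base case of size 1. The algorithm makes 2 recursive calls at each level.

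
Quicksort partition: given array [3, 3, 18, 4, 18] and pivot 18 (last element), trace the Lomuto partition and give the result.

Lomuto partition with pivot = 18:

Initial array: [3, 3, 18, 4, 18]

arr[0]=3 <= 18: swap with position 0, array becomes [3, 3, 18, 4, 18]
arr[1]=3 <= 18: swap with position 1, array becomes [3, 3, 18, 4, 18]
arr[2]=18 <= 18: swap with position 2, array becomes [3, 3, 18, 4, 18]
arr[3]=4 <= 18: swap with position 3, array becomes [3, 3, 18, 4, 18]

Place pivot at position 4: [3, 3, 18, 4, 18]
Pivot position: 4

After partitioning with pivot 18, the array becomes [3, 3, 18, 4, 18]. The pivot is placed at index 4. All elements to the left of the pivot are <= 18, and all elements to the right are > 18.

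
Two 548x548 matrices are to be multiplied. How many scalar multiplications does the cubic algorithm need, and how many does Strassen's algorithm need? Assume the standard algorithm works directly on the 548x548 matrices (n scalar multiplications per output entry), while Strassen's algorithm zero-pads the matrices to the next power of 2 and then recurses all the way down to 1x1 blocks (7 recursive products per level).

Matrix multiplication for 548x548 matrices:

Strassen's algorithm requires power-of-2 dimensions. Pad 548x548 to 1024x1024 (next power of 2).

Standard algorithm: 548^3 = 164566592 multiplications
Strassen's algorithm: 7^(log2(1024)) = 7^10 = 282475249 multiplications
Difference: 164566592 - 282475249 = -117908657 (Strassen uses MORE here due to padding overhead — for small or just-over-power-of-2 n, padding can outweigh the per-level savings)

Standard: 164566592 multiplications (548^3). Strassen: 282475249 multiplications (7^10, after padding to 1024x1024). Strassen reduces 8 recursive multiplications to 7 at each level.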